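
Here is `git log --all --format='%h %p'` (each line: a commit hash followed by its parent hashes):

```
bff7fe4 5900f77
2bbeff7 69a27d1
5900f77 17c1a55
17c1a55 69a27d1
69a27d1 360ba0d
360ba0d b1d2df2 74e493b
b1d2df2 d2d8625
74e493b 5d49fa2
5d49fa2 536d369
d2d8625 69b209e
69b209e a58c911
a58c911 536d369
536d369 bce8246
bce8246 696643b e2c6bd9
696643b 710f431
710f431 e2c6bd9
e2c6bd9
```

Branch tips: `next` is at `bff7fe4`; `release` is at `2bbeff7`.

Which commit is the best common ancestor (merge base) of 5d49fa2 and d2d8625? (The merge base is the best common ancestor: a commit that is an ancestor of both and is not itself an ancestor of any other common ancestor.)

536d369

Ancestors of 5d49fa2: {536d369, 5d49fa2, 696643b, 710f431, bce8246, e2c6bd9}.
Ancestors of d2d8625: {536d369, 696643b, 69b209e, 710f431, a58c911, bce8246, d2d8625, e2c6bd9}.
Common ancestors: {536d369, 696643b, 710f431, bce8246, e2c6bd9}.
Among these, 536d369 is not an ancestor of any other common ancestor — it is the merge base.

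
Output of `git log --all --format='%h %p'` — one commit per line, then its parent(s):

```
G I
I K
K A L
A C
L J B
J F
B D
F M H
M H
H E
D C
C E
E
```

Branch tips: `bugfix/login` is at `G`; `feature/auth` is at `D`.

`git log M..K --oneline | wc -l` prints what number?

Reachable from K: {A, B, C, D, E, F, H, J, K, L, M}.
Reachable from M: {E, H, M}.
In K's history but not M's: {A, B, C, D, F, J, K, L} — 8 commits.

8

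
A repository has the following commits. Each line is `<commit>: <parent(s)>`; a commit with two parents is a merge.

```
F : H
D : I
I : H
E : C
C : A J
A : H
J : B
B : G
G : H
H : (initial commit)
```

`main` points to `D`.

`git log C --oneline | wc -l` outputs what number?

Walking parent pointers from C: reachable set = {A, B, C, G, H, J}.
That is 6 commits.

6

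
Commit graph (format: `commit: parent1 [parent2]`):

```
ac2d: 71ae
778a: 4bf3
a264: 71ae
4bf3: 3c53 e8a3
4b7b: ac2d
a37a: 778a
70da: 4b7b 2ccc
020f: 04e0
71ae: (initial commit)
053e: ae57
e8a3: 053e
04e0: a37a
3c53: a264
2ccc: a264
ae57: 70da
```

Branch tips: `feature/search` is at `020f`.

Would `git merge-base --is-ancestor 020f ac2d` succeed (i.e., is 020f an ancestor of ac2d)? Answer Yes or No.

No

Ancestors of ac2d: {71ae, ac2d}.
020f is not in that set, so it is not an ancestor of ac2d.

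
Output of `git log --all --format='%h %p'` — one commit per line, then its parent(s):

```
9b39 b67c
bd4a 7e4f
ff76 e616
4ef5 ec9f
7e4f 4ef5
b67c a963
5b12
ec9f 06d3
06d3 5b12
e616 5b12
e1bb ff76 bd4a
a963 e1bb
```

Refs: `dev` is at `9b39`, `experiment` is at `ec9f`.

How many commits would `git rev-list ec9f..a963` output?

Reachable from a963: {06d3, 4ef5, 5b12, 7e4f, a963, bd4a, e1bb, e616, ec9f, ff76}.
Reachable from ec9f: {06d3, 5b12, ec9f}.
In a963's history but not ec9f's: {4ef5, 7e4f, a963, bd4a, e1bb, e616, ff76} — 7 commits.

7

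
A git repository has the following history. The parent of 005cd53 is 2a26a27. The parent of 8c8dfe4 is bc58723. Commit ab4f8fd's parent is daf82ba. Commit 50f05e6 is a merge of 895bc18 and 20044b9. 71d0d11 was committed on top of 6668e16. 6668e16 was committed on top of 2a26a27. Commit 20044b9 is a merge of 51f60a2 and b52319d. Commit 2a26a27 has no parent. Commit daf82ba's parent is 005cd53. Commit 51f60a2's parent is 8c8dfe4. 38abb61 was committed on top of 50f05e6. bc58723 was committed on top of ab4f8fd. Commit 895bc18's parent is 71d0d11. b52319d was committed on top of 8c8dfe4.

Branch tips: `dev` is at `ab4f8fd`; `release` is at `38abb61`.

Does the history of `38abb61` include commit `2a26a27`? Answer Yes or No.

Ancestors of 38abb61 (commits reachable by following parents): {005cd53, 20044b9, 2a26a27, 38abb61, 50f05e6, 51f60a2, 6668e16, 71d0d11, 895bc18, 8c8dfe4, ab4f8fd, b52319d, bc58723, daf82ba}.
2a26a27 is in that set, so it is an ancestor of 38abb61.

Yes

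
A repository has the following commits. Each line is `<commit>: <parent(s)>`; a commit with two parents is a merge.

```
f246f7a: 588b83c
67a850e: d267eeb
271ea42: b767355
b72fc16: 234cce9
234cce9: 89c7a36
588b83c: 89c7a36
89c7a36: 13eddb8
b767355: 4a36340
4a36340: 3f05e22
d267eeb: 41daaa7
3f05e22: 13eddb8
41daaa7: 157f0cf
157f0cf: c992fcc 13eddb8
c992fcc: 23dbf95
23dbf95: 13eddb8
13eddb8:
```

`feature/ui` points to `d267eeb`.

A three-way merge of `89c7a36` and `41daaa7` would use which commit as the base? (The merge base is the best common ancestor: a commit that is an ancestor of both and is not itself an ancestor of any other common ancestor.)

13eddb8

Ancestors of 89c7a36: {13eddb8, 89c7a36}.
Ancestors of 41daaa7: {13eddb8, 157f0cf, 23dbf95, 41daaa7, c992fcc}.
Common ancestors: {13eddb8}.
The only common ancestor is 13eddb8, so it is the merge base.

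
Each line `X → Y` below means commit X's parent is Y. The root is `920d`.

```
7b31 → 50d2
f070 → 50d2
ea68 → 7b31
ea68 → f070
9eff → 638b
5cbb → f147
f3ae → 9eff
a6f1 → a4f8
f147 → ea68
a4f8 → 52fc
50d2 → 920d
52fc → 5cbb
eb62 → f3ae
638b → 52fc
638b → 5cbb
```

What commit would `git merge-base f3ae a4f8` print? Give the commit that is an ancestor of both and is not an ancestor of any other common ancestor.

Ancestors of f3ae: {50d2, 52fc, 5cbb, 638b, 7b31, 920d, 9eff, ea68, f070, f147, f3ae}.
Ancestors of a4f8: {50d2, 52fc, 5cbb, 7b31, 920d, a4f8, ea68, f070, f147}.
Common ancestors: {50d2, 52fc, 5cbb, 7b31, 920d, ea68, f070, f147}.
Among these, 52fc is not an ancestor of any other common ancestor — it is the merge base.

52fc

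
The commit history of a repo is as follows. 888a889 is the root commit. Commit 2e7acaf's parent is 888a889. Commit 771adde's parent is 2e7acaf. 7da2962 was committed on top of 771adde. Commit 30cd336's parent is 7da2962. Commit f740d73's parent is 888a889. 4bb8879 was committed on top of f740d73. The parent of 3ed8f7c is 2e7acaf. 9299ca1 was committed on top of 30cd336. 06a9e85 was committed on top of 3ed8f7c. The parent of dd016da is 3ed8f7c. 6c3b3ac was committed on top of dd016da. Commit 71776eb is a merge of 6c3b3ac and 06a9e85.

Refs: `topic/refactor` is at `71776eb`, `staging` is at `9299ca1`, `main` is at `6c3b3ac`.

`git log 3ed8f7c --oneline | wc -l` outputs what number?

3

Walking parent pointers from 3ed8f7c: reachable set = {2e7acaf, 3ed8f7c, 888a889}.
That is 3 commits.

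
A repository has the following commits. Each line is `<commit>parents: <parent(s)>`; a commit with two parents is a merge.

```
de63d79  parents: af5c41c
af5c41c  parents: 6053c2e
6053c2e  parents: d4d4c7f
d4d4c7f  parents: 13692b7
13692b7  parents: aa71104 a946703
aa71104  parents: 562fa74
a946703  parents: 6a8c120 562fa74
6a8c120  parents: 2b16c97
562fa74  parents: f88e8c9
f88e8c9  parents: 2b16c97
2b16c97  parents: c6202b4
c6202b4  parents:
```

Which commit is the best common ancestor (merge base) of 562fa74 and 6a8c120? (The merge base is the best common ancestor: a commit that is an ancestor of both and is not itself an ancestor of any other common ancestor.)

2b16c97

Ancestors of 562fa74: {2b16c97, 562fa74, c6202b4, f88e8c9}.
Ancestors of 6a8c120: {2b16c97, 6a8c120, c6202b4}.
Common ancestors: {2b16c97, c6202b4}.
Among these, 2b16c97 is not an ancestor of any other common ancestor — it is the merge base.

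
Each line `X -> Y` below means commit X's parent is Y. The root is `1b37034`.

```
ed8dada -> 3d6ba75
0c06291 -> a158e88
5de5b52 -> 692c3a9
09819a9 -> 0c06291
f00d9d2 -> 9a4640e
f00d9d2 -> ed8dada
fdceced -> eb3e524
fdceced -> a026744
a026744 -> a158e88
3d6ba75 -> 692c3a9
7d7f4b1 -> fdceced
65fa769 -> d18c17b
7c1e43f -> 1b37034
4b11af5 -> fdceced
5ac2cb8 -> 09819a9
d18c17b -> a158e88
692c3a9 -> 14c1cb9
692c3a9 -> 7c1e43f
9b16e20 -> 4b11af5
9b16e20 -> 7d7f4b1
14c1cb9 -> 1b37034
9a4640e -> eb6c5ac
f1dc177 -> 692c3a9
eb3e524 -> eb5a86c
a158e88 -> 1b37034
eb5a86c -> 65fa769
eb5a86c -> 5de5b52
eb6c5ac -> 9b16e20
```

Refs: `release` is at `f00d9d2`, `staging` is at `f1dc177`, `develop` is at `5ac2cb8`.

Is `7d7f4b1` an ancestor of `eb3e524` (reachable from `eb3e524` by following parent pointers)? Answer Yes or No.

No

Ancestors of eb3e524: {14c1cb9, 1b37034, 5de5b52, 65fa769, 692c3a9, 7c1e43f, a158e88, d18c17b, eb3e524, eb5a86c}.
7d7f4b1 is not in that set, so it is not an ancestor of eb3e524.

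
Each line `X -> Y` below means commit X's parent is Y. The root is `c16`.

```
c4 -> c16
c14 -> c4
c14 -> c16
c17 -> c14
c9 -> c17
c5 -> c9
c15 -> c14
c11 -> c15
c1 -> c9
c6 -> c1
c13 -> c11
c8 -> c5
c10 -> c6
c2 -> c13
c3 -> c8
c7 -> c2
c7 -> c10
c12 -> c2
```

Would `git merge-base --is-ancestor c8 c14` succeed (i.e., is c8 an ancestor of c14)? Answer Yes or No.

No

Ancestors of c14: {c14, c16, c4}.
c8 is not in that set, so it is not an ancestor of c14.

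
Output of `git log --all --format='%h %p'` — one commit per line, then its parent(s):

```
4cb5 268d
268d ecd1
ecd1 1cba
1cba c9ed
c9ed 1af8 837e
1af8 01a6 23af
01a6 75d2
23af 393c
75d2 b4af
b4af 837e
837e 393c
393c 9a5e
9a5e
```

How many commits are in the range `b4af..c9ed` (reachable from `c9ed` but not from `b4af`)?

5

Reachable from c9ed: {01a6, 1af8, 23af, 393c, 75d2, 837e, 9a5e, b4af, c9ed}.
Reachable from b4af: {393c, 837e, 9a5e, b4af}.
In c9ed's history but not b4af's: {01a6, 1af8, 23af, 75d2, c9ed} — 5 commits.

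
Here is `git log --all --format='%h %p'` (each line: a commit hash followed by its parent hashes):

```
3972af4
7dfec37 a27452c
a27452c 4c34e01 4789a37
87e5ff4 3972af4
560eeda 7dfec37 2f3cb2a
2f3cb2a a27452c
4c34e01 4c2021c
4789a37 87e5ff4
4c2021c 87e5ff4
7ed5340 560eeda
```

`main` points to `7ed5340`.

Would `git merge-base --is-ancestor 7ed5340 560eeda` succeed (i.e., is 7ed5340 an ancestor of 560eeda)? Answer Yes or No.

No

Ancestors of 560eeda: {2f3cb2a, 3972af4, 4789a37, 4c2021c, 4c34e01, 560eeda, 7dfec37, 87e5ff4, a27452c}.
7ed5340 is not in that set, so it is not an ancestor of 560eeda.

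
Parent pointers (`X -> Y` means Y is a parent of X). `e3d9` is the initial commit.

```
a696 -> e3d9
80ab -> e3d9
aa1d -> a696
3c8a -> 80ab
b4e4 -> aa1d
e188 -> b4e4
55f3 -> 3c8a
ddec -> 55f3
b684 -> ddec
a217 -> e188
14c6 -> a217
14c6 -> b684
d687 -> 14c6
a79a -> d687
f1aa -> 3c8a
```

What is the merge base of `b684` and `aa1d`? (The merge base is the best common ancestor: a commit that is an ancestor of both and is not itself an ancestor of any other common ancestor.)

e3d9

Ancestors of b684: {3c8a, 55f3, 80ab, b684, ddec, e3d9}.
Ancestors of aa1d: {a696, aa1d, e3d9}.
Common ancestors: {e3d9}.
The only common ancestor is e3d9, so it is the merge base.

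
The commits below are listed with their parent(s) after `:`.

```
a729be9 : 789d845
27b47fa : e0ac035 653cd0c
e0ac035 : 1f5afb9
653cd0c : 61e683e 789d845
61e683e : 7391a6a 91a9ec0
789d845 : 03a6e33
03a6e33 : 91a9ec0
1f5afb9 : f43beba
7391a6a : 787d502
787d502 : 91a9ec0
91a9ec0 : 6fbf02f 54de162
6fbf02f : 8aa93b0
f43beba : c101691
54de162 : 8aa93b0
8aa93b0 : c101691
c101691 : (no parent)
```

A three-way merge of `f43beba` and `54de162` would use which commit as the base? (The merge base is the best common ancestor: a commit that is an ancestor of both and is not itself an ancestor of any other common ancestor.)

c101691

Ancestors of f43beba: {c101691, f43beba}.
Ancestors of 54de162: {54de162, 8aa93b0, c101691}.
Common ancestors: {c101691}.
The only common ancestor is c101691, so it is the merge base.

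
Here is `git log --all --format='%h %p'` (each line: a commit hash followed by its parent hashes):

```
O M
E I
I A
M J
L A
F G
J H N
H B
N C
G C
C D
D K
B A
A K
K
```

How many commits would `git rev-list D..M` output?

7

Reachable from M: {A, B, C, D, H, J, K, M, N}.
Reachable from D: {D, K}.
In M's history but not D's: {A, B, C, H, J, M, N} — 7 commits.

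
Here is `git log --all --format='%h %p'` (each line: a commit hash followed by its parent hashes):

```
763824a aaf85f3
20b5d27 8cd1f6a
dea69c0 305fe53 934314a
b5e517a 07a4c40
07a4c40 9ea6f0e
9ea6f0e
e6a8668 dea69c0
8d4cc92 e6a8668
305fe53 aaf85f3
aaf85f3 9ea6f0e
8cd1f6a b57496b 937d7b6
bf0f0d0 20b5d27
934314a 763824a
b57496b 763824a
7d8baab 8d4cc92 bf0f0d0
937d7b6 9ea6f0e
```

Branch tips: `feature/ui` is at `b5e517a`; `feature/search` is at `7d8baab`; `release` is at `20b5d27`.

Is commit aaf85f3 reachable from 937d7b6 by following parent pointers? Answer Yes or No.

No

Ancestors of 937d7b6: {937d7b6, 9ea6f0e}.
aaf85f3 is not in that set, so it is not an ancestor of 937d7b6.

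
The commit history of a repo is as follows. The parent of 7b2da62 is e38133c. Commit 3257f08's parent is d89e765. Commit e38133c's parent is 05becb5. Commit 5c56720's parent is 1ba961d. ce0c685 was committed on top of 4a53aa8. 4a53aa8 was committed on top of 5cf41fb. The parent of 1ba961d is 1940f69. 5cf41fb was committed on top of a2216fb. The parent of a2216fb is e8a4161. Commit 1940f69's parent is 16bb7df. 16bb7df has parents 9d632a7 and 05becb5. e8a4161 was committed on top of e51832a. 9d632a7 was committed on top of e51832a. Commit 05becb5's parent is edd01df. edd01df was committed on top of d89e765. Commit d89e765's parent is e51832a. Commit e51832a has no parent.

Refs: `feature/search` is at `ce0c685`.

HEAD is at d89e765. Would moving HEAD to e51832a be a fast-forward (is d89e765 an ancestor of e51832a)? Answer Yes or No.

A fast-forward from d89e765 to e51832a is possible iff d89e765 is an ancestor of e51832a.
Ancestors of e51832a: {e51832a}.
d89e765 is not among them, so fast-forward is not possible.

No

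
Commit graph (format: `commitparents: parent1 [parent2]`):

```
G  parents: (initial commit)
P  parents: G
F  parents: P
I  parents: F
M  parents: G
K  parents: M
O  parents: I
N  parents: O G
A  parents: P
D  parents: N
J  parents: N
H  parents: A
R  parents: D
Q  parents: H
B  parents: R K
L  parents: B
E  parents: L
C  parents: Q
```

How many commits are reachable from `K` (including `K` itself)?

3

Walking parent pointers from K: reachable set = {G, K, M}.
That is 3 commits.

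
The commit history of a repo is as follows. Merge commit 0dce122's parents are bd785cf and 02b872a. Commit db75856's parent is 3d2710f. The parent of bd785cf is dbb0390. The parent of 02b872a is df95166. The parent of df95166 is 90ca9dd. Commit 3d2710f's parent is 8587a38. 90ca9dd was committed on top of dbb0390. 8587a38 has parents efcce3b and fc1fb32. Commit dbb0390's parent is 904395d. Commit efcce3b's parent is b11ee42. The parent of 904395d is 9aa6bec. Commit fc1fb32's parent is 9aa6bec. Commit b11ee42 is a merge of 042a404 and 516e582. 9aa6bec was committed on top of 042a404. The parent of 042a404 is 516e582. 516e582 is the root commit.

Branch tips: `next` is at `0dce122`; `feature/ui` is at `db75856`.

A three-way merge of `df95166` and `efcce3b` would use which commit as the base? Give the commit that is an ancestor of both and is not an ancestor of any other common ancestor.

Ancestors of df95166: {042a404, 516e582, 904395d, 90ca9dd, 9aa6bec, dbb0390, df95166}.
Ancestors of efcce3b: {042a404, 516e582, b11ee42, efcce3b}.
Common ancestors: {042a404, 516e582}.
Among these, 042a404 is not an ancestor of any other common ancestor — it is the merge base.

042a404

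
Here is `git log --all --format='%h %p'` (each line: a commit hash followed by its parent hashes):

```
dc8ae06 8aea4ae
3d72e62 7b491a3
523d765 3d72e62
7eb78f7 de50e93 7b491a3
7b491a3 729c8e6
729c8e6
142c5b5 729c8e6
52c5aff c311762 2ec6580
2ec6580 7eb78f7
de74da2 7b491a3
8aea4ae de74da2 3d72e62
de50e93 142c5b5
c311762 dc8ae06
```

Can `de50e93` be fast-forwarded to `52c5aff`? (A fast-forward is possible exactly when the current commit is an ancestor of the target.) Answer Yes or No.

A fast-forward from de50e93 to 52c5aff is possible iff de50e93 is an ancestor of 52c5aff.
Ancestors of 52c5aff: {142c5b5, 2ec6580, 3d72e62, 52c5aff, 729c8e6, 7b491a3, 7eb78f7, 8aea4ae, c311762, dc8ae06, de50e93, de74da2}.
de50e93 is among them, so fast-forward is possible.

Yes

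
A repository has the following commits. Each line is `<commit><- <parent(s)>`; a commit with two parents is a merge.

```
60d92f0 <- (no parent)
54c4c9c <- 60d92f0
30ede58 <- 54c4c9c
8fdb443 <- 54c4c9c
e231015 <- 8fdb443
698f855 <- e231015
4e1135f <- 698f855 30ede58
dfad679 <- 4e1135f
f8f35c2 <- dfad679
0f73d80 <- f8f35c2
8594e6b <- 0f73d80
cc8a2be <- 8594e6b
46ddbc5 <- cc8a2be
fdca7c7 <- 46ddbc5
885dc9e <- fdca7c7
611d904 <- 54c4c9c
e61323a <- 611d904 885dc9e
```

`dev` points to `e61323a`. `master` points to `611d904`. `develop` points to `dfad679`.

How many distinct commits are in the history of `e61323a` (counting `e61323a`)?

Walking parent pointers from e61323a: reachable set = {0f73d80, 30ede58, 46ddbc5, 4e1135f, 54c4c9c, 60d92f0, 611d904, 698f855, 8594e6b, 885dc9e, 8fdb443, cc8a2be, dfad679, e231015, e61323a, f8f35c2, fdca7c7}.
That is 17 commits.

17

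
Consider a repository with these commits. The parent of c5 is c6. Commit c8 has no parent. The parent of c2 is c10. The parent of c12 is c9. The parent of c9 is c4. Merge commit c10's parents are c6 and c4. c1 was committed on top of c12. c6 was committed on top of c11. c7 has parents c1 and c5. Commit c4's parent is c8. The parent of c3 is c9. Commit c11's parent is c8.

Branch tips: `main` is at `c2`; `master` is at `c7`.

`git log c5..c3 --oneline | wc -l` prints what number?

3

Reachable from c3: {c3, c4, c8, c9}.
Reachable from c5: {c11, c5, c6, c8}.
In c3's history but not c5's: {c3, c4, c9} — 3 commits.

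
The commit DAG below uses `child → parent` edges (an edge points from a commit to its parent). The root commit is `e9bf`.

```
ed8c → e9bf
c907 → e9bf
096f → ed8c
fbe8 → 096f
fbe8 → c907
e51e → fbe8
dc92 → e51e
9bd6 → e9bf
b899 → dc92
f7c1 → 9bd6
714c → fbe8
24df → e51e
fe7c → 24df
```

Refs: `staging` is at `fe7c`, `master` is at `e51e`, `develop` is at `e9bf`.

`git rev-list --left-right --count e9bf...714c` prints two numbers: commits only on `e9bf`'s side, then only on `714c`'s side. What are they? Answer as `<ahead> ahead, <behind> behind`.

0 ahead, 5 behind

Reachable from e9bf: {e9bf}.
Reachable from 714c: {096f, 714c, c907, e9bf, ed8c, fbe8}.
Only in e9bf's history (ahead): {} — 0.
Only in 714c's history (behind): {096f, 714c, c907, ed8c, fbe8} — 5.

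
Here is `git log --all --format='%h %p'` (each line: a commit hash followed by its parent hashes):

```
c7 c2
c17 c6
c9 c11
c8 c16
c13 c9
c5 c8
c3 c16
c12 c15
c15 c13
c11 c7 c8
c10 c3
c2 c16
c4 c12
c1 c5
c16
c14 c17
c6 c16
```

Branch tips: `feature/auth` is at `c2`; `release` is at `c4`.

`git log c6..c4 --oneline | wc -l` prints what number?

Reachable from c4: {c11, c12, c13, c15, c16, c2, c4, c7, c8, c9}.
Reachable from c6: {c16, c6}.
In c4's history but not c6's: {c11, c12, c13, c15, c2, c4, c7, c8, c9} — 9 commits.

9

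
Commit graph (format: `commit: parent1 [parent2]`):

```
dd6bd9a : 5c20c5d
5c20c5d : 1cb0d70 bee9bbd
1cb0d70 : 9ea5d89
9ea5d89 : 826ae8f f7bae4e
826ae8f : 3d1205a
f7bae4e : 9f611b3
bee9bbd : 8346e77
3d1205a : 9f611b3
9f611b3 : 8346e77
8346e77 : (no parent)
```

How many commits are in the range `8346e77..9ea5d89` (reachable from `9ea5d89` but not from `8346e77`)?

5

Reachable from 9ea5d89: {3d1205a, 826ae8f, 8346e77, 9ea5d89, 9f611b3, f7bae4e}.
Reachable from 8346e77: {8346e77}.
In 9ea5d89's history but not 8346e77's: {3d1205a, 826ae8f, 9ea5d89, 9f611b3, f7bae4e} — 5 commits.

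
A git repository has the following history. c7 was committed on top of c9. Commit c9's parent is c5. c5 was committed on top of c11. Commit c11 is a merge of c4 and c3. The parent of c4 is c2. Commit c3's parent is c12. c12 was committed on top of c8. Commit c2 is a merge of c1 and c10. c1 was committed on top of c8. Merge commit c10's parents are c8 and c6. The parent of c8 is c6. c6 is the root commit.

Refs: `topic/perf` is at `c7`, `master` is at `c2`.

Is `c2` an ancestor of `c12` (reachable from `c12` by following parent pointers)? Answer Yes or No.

Ancestors of c12: {c12, c6, c8}.
c2 is not in that set, so it is not an ancestor of c12.

No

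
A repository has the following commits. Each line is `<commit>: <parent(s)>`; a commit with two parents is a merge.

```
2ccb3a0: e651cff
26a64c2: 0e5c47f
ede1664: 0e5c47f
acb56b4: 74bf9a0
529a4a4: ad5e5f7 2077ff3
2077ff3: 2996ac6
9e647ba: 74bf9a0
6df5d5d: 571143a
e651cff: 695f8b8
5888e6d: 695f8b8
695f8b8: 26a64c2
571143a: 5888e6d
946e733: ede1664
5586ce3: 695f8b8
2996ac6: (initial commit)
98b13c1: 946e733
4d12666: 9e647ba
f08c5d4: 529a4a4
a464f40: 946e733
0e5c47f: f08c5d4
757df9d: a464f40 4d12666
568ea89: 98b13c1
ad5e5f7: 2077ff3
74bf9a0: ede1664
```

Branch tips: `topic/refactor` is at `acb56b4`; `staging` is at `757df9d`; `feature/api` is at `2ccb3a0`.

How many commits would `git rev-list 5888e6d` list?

Walking parent pointers from 5888e6d: reachable set = {0e5c47f, 2077ff3, 26a64c2, 2996ac6, 529a4a4, 5888e6d, 695f8b8, ad5e5f7, f08c5d4}.
That is 9 commits.

9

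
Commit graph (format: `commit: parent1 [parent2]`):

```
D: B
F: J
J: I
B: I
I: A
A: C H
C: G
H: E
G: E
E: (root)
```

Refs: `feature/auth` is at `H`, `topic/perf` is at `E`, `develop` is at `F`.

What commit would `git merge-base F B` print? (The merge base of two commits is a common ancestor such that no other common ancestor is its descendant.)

Ancestors of F: {A, C, E, F, G, H, I, J}.
Ancestors of B: {A, B, C, E, G, H, I}.
Common ancestors: {A, C, E, G, H, I}.
Among these, I is not an ancestor of any other common ancestor — it is the merge base.

I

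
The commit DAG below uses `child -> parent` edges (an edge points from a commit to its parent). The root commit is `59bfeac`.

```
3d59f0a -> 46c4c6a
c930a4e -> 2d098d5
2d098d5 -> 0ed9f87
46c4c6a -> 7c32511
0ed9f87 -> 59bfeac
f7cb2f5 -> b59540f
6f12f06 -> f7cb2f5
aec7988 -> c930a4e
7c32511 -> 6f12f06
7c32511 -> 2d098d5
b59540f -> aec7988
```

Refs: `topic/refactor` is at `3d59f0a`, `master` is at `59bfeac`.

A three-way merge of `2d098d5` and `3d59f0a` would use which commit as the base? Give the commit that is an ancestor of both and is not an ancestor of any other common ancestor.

Ancestors of 2d098d5: {0ed9f87, 2d098d5, 59bfeac}.
Ancestors of 3d59f0a: {0ed9f87, 2d098d5, 3d59f0a, 46c4c6a, 59bfeac, 6f12f06, 7c32511, aec7988, b59540f, c930a4e, f7cb2f5}.
Common ancestors: {0ed9f87, 2d098d5, 59bfeac}.
Among these, 2d098d5 is not an ancestor of any other common ancestor — it is the merge base.

2d098d5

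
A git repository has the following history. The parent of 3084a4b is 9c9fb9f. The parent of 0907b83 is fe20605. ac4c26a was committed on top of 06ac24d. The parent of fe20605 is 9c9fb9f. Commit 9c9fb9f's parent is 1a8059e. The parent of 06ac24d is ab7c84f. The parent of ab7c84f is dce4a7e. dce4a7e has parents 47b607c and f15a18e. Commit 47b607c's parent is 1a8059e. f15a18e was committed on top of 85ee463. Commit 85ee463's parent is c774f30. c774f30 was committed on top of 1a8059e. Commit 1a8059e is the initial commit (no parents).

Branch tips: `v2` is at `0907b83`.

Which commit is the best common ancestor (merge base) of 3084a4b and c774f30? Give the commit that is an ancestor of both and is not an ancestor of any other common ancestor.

Ancestors of 3084a4b: {1a8059e, 3084a4b, 9c9fb9f}.
Ancestors of c774f30: {1a8059e, c774f30}.
Common ancestors: {1a8059e}.
The only common ancestor is 1a8059e, so it is the merge base.

1a8059e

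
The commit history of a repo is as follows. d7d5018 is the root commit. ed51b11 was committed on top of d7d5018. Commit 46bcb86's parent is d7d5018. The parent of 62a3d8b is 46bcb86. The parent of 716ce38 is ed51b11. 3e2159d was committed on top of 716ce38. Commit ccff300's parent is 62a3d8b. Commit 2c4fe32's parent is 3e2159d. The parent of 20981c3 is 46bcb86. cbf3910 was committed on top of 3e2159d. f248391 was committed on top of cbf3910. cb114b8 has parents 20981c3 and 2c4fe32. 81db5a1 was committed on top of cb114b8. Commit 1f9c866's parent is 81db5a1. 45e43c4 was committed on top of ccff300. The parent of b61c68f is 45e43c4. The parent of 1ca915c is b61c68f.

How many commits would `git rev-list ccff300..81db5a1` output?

7

Reachable from 81db5a1: {20981c3, 2c4fe32, 3e2159d, 46bcb86, 716ce38, 81db5a1, cb114b8, d7d5018, ed51b11}.
Reachable from ccff300: {46bcb86, 62a3d8b, ccff300, d7d5018}.
In 81db5a1's history but not ccff300's: {20981c3, 2c4fe32, 3e2159d, 716ce38, 81db5a1, cb114b8, ed51b11} — 7 commits.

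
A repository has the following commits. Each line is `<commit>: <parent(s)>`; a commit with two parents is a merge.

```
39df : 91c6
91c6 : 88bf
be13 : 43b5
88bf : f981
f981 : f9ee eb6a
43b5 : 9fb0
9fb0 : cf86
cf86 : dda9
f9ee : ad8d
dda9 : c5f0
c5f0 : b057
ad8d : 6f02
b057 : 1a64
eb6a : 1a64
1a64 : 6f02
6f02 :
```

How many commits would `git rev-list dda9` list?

Walking parent pointers from dda9: reachable set = {1a64, 6f02, b057, c5f0, dda9}.
That is 5 commits.

5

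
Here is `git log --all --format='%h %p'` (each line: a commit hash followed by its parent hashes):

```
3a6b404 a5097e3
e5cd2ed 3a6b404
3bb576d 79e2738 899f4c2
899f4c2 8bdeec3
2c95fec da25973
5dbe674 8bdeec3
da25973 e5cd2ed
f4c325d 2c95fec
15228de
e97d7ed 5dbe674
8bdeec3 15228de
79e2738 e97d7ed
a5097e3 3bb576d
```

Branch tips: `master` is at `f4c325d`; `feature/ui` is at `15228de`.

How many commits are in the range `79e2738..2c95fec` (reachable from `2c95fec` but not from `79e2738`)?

7

Reachable from 2c95fec: {15228de, 2c95fec, 3a6b404, 3bb576d, 5dbe674, 79e2738, 899f4c2, 8bdeec3, a5097e3, da25973, e5cd2ed, e97d7ed}.
Reachable from 79e2738: {15228de, 5dbe674, 79e2738, 8bdeec3, e97d7ed}.
In 2c95fec's history but not 79e2738's: {2c95fec, 3a6b404, 3bb576d, 899f4c2, a5097e3, da25973, e5cd2ed} — 7 commits.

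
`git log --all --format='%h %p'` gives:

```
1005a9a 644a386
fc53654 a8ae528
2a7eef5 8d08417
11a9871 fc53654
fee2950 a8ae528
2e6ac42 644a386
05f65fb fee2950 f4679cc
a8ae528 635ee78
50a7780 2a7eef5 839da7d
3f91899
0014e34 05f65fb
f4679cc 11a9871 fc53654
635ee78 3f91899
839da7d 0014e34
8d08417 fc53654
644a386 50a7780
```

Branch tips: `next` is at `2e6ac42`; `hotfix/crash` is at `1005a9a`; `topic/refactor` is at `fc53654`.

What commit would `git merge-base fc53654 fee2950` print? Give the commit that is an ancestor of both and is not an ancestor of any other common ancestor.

a8ae528

Ancestors of fc53654: {3f91899, 635ee78, a8ae528, fc53654}.
Ancestors of fee2950: {3f91899, 635ee78, a8ae528, fee2950}.
Common ancestors: {3f91899, 635ee78, a8ae528}.
Among these, a8ae528 is not an ancestor of any other common ancestor — it is the merge base.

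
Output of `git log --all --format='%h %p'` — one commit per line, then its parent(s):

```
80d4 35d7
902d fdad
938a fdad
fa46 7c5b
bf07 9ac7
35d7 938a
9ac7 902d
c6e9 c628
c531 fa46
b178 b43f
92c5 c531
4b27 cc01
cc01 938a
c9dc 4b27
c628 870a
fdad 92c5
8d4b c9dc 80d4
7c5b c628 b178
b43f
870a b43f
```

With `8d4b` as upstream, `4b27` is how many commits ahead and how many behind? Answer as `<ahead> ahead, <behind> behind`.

0 ahead, 4 behind

Reachable from 4b27: {4b27, 7c5b, 870a, 92c5, 938a, b178, b43f, c531, c628, cc01, fa46, fdad}.
Reachable from 8d4b: {35d7, 4b27, 7c5b, 80d4, 870a, 8d4b, 92c5, 938a, b178, b43f, c531, c628, c9dc, cc01, fa46, fdad}.
Only in 4b27's history (ahead): {} — 0.
Only in 8d4b's history (behind): {35d7, 80d4, 8d4b, c9dc} — 4.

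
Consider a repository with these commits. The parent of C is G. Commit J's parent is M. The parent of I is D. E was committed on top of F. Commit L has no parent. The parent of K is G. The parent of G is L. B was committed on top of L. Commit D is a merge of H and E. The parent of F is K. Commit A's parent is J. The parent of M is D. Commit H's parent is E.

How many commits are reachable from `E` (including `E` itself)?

5

Walking parent pointers from E: reachable set = {E, F, G, K, L}.
That is 5 commits.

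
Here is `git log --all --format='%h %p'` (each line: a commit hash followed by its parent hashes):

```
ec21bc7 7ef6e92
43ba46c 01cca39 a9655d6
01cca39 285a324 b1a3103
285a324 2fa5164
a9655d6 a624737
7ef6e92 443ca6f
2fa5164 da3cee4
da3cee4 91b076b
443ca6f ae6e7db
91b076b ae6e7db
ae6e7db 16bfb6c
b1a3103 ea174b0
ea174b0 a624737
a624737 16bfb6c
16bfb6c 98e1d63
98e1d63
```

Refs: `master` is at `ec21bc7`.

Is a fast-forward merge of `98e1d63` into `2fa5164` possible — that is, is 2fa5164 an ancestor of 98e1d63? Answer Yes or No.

A fast-forward from 2fa5164 to 98e1d63 is possible iff 2fa5164 is an ancestor of 98e1d63.
Ancestors of 98e1d63: {98e1d63}.
2fa5164 is not among them, so fast-forward is not possible.

No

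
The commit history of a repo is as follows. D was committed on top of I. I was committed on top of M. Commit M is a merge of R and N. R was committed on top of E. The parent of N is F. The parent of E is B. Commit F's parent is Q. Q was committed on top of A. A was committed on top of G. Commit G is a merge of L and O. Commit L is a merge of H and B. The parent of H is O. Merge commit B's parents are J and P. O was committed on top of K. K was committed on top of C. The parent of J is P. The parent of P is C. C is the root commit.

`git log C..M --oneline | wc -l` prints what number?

Reachable from M: {A, B, C, E, F, G, H, J, K, L, M, N, O, P, Q, R}.
Reachable from C: {C}.
In M's history but not C's: {A, B, E, F, G, H, J, K, L, M, N, O, P, Q, R} — 15 commits.

15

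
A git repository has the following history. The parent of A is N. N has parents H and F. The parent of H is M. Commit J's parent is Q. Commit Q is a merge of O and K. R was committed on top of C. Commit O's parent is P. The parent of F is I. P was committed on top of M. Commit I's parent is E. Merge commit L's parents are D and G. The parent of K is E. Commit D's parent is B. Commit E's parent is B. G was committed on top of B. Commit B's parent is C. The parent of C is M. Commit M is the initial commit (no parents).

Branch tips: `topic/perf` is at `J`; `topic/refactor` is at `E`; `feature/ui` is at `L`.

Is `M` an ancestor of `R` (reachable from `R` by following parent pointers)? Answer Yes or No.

Ancestors of R (commits reachable by following parents): {C, M, R}.
M is in that set, so it is an ancestor of R.

Yes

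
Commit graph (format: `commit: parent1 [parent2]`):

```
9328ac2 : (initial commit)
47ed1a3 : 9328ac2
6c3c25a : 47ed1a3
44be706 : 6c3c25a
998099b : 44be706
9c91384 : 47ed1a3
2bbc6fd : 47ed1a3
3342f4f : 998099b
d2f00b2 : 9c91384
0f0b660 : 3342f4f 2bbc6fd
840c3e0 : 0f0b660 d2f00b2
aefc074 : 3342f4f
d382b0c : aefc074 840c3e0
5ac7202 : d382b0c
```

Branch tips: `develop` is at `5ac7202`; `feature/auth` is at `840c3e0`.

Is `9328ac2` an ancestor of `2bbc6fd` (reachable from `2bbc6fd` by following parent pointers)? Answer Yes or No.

Yes

Ancestors of 2bbc6fd (commits reachable by following parents): {2bbc6fd, 47ed1a3, 9328ac2}.
9328ac2 is in that set, so it is an ancestor of 2bbc6fd.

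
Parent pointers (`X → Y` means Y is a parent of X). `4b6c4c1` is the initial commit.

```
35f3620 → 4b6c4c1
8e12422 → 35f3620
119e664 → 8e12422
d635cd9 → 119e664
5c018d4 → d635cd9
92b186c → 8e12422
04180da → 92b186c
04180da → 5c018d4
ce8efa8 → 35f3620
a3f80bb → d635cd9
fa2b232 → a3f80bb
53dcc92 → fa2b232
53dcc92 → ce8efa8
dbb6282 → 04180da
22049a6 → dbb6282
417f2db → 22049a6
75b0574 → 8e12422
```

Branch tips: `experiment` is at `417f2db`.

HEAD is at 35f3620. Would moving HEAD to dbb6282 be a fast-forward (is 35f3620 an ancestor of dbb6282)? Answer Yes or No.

Yes

A fast-forward from 35f3620 to dbb6282 is possible iff 35f3620 is an ancestor of dbb6282.
Ancestors of dbb6282: {04180da, 119e664, 35f3620, 4b6c4c1, 5c018d4, 8e12422, 92b186c, d635cd9, dbb6282}.
35f3620 is among them, so fast-forward is possible.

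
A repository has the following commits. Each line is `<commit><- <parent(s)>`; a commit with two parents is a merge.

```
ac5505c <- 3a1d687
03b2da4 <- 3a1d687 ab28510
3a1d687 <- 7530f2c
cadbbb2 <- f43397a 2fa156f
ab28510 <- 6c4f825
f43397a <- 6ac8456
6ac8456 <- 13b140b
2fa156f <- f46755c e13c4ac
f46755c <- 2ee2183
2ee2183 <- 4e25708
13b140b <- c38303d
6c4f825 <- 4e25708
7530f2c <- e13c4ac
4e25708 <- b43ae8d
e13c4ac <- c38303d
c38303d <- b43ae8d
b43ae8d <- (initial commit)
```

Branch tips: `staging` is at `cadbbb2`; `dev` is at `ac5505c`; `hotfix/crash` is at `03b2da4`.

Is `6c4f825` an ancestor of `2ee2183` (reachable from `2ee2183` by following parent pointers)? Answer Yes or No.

No

Ancestors of 2ee2183: {2ee2183, 4e25708, b43ae8d}.
6c4f825 is not in that set, so it is not an ancestor of 2ee2183.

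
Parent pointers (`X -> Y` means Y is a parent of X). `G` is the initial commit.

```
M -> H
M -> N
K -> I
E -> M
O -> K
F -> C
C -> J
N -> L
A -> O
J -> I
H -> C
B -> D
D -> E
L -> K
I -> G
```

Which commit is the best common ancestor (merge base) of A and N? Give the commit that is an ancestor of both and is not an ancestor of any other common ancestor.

K

Ancestors of A: {A, G, I, K, O}.
Ancestors of N: {G, I, K, L, N}.
Common ancestors: {G, I, K}.
Among these, K is not an ancestor of any other common ancestor — it is the merge base.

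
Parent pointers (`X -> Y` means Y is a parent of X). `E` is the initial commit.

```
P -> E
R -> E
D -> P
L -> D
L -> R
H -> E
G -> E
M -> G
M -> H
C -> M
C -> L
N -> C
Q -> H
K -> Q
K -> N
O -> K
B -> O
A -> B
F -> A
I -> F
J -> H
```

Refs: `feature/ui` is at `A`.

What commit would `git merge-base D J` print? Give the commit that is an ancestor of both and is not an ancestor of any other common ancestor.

E

Ancestors of D: {D, E, P}.
Ancestors of J: {E, H, J}.
Common ancestors: {E}.
The only common ancestor is E, so it is the merge base.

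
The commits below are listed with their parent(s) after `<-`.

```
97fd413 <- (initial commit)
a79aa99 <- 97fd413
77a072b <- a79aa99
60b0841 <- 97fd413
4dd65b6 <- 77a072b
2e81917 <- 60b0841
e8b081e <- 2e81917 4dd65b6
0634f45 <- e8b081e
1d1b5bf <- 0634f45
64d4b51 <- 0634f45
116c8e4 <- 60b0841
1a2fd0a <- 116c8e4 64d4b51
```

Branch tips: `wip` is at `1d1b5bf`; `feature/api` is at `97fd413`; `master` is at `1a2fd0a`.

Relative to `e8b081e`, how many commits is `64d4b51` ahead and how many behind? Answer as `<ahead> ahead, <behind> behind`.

2 ahead, 0 behind

Reachable from 64d4b51: {0634f45, 2e81917, 4dd65b6, 60b0841, 64d4b51, 77a072b, 97fd413, a79aa99, e8b081e}.
Reachable from e8b081e: {2e81917, 4dd65b6, 60b0841, 77a072b, 97fd413, a79aa99, e8b081e}.
Only in 64d4b51's history (ahead): {0634f45, 64d4b51} — 2.
Only in e8b081e's history (behind): {} — 0.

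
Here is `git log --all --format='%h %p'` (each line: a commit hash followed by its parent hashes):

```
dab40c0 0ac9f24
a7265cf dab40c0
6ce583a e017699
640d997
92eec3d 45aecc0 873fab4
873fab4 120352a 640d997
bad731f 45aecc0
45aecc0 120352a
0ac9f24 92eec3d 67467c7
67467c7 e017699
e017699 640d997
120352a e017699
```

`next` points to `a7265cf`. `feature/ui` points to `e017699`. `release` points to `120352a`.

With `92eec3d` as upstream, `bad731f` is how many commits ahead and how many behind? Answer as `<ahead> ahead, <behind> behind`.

Reachable from bad731f: {120352a, 45aecc0, 640d997, bad731f, e017699}.
Reachable from 92eec3d: {120352a, 45aecc0, 640d997, 873fab4, 92eec3d, e017699}.
Only in bad731f's history (ahead): {bad731f} — 1.
Only in 92eec3d's history (behind): {873fab4, 92eec3d} — 2.

1 ahead, 2 behind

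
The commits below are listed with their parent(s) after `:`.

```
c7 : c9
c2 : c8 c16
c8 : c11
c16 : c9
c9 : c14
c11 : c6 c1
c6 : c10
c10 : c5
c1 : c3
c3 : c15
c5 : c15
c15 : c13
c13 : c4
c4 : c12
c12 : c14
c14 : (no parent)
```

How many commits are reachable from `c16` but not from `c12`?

Reachable from c16: {c14, c16, c9}.
Reachable from c12: {c12, c14}.
In c16's history but not c12's: {c16, c9} — 2 commits.

2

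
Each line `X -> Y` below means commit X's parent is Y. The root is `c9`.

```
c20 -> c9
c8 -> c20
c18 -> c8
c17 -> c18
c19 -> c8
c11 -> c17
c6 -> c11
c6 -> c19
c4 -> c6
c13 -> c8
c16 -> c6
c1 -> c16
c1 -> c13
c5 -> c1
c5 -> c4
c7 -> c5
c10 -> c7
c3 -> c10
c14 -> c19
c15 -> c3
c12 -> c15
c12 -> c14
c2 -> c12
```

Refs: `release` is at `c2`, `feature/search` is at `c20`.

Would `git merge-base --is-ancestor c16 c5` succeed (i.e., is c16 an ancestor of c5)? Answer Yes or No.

Yes

Ancestors of c5 (commits reachable by following parents): {c1, c11, c13, c16, c17, c18, c19, c20, c4, c5, c6, c8, c9}.
c16 is in that set, so it is an ancestor of c5.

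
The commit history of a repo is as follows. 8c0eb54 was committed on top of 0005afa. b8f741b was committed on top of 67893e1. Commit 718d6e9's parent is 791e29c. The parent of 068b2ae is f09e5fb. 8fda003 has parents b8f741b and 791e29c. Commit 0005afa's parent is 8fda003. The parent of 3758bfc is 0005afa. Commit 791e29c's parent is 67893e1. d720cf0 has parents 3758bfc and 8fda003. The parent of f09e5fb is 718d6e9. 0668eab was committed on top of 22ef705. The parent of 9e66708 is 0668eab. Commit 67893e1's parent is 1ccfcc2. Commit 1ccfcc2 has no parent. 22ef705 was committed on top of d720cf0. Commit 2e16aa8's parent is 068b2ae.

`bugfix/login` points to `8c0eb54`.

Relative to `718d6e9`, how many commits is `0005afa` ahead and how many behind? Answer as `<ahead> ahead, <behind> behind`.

3 ahead, 1 behind

Reachable from 0005afa: {0005afa, 1ccfcc2, 67893e1, 791e29c, 8fda003, b8f741b}.
Reachable from 718d6e9: {1ccfcc2, 67893e1, 718d6e9, 791e29c}.
Only in 0005afa's history (ahead): {0005afa, 8fda003, b8f741b} — 3.
Only in 718d6e9's history (behind): {718d6e9} — 1.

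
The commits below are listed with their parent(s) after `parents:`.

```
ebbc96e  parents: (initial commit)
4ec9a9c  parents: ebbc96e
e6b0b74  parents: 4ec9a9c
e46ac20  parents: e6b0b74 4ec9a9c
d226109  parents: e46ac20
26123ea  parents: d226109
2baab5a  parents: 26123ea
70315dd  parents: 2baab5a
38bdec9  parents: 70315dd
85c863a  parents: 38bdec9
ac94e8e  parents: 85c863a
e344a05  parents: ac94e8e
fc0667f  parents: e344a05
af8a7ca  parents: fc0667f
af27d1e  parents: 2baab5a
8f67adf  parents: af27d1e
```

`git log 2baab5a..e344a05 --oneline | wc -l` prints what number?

5

Reachable from e344a05: {26123ea, 2baab5a, 38bdec9, 4ec9a9c, 70315dd, 85c863a, ac94e8e, d226109, e344a05, e46ac20, e6b0b74, ebbc96e}.
Reachable from 2baab5a: {26123ea, 2baab5a, 4ec9a9c, d226109, e46ac20, e6b0b74, ebbc96e}.
In e344a05's history but not 2baab5a's: {38bdec9, 70315dd, 85c863a, ac94e8e, e344a05} — 5 commits.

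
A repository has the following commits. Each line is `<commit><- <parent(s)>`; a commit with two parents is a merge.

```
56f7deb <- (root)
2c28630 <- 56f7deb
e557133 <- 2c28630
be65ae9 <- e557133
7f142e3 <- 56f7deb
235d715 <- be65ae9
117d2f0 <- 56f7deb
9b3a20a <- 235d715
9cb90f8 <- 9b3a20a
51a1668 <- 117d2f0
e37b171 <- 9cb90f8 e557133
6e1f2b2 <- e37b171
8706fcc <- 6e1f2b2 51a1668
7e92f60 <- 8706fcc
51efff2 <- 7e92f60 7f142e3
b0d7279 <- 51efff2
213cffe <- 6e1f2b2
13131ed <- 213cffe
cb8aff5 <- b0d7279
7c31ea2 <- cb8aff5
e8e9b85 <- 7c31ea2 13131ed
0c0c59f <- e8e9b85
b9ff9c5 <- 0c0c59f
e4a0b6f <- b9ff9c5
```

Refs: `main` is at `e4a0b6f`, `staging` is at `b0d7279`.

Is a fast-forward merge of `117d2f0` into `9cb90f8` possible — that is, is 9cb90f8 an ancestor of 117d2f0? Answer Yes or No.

No

A fast-forward from 9cb90f8 to 117d2f0 is possible iff 9cb90f8 is an ancestor of 117d2f0.
Ancestors of 117d2f0: {117d2f0, 56f7deb}.
9cb90f8 is not among them, so fast-forward is not possible.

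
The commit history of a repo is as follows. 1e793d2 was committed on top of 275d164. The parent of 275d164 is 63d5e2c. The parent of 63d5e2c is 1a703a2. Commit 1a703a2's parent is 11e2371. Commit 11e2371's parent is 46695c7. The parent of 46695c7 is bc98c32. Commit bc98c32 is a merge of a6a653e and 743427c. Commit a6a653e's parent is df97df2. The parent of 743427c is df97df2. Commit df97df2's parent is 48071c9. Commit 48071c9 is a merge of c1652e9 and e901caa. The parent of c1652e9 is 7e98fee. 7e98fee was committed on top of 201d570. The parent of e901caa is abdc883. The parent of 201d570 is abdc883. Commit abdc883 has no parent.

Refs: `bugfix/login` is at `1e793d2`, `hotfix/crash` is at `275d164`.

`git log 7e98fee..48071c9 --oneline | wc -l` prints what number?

Reachable from 48071c9: {201d570, 48071c9, 7e98fee, abdc883, c1652e9, e901caa}.
Reachable from 7e98fee: {201d570, 7e98fee, abdc883}.
In 48071c9's history but not 7e98fee's: {48071c9, c1652e9, e901caa} — 3 commits.

3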